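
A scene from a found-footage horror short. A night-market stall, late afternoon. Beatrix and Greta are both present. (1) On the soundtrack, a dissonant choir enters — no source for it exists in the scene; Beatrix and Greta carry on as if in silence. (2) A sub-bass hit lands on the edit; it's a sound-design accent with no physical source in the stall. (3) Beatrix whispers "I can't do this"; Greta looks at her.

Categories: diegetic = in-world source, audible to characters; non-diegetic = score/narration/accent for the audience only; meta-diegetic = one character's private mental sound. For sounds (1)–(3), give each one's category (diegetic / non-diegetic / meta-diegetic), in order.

(1) score with no on-screen or off-screen source; it exists for the audience alone → non-diegetic.
Sound (2): nothing in the scene produces it; it's an accent added for the audience, so non-diegetic.
(3) is diegetic: spoken by a character present in the story world.

non-diegetic, non-diegetic, diegetic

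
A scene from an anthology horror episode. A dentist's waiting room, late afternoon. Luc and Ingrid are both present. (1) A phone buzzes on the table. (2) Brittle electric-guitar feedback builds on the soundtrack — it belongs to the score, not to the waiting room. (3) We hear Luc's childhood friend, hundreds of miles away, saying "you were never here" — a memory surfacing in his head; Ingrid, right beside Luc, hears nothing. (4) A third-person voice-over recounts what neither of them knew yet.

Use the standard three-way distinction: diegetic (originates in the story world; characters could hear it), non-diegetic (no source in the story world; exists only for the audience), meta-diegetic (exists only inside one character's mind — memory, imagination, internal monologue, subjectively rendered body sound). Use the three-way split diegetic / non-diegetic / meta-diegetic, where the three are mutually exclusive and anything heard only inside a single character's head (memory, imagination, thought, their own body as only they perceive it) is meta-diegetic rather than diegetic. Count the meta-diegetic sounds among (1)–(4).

(1) a phone is a real object/event in the scene's world → diegetic.
(2) is non-diegetic: nothing in the waiting room produces it and the characters don't hear it — pure soundtrack.
(3) it's Luc's recollection rendered as sound; the other character can't hear it → meta-diegetic.
(4) commentary laid over the scene from outside the fiction → non-diegetic.
So 1 of the 4 is meta-diegetic: (3).

1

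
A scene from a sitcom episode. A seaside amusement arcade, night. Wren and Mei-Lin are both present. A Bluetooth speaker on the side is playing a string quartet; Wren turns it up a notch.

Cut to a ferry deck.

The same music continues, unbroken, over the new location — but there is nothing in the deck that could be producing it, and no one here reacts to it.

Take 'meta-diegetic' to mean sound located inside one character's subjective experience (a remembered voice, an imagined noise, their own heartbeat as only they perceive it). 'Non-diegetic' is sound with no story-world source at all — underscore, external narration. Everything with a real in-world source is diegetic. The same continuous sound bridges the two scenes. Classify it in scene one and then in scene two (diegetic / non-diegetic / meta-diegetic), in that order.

Scene one: a Bluetooth speaker is an on-screen source and Wren reacts to it → diegetic.
Scene two: there is no source in the deck and no one hears it — it's now underscore → non-diegetic.

diegetic, non-diegetic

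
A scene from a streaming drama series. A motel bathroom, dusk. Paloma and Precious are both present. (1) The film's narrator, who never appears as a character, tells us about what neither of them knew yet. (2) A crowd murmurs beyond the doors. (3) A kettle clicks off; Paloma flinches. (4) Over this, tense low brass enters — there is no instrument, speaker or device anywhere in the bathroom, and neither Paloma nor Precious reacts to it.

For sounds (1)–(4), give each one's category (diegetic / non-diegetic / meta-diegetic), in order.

non-diegetic, diegetic, diegetic, non-diegetic

(1) external voice-over — not a character, not heard by anyone in the scene → non-diegetic.
(2) it's the actual ambient sound of the location → diegetic.
(3) a kettle is a real object/event in the scene's world → diegetic.
(4) nothing in the bathroom produces it and the characters don't hear it — pure soundtrack → non-diegetic.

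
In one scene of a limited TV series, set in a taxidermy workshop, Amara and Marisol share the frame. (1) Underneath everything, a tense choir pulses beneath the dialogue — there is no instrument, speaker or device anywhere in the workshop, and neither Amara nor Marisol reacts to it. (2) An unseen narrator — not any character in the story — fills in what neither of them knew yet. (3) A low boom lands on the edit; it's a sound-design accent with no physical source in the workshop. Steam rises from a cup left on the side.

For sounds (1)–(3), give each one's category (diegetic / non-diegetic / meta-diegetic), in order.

(1) is non-diegetic: it has no source in the story world and no character can hear it — it's underscore.
Sound (2): the narrator exists outside the story world, addressing only the audience, so non-diegetic.
Sound (3): it's a sound-design accent with no in-world source; no one in the scene can hear it, so non-diegetic.

non-diegetic, non-diegetic, non-diegetic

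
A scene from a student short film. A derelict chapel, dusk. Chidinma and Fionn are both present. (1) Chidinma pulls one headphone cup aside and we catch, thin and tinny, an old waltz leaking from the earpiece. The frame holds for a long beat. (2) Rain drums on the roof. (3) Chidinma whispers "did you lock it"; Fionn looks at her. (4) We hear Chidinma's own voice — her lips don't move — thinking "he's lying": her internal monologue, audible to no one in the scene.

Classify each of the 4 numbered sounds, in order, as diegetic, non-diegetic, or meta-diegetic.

(1) the headphones are an on-screen source → diegetic.
Sound (2): ambient/room sound belonging to the story's physical space, so diegetic.
Sound (3): on-screen dialogue — Chidinma speaks and Fionn is there to hear, so diegetic.
(4) is meta-diegetic: internal monologue — inside Chidinma's mind, not spoken into the scene.

diegetic, diegetic, diegetic, meta-diegetic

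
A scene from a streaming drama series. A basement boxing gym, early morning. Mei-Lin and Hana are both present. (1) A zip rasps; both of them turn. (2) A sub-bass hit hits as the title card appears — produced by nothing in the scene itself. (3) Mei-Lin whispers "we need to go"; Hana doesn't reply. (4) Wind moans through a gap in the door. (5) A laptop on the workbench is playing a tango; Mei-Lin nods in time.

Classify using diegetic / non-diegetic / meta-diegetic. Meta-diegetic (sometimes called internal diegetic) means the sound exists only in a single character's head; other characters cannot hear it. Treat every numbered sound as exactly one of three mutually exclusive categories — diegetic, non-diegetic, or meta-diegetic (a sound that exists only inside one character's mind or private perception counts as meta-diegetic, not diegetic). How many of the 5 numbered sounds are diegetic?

4

Sound (1): an in-world source (a zip); characters could hear it, so diegetic.
Sound (2): it's a sound-design accent with no in-world source; no one in the scene can hear it, so non-diegetic.
(3) is diegetic: spoken by a character present in the story world.
Sound (4): ambient/room sound belonging to the story's physical space, so diegetic.
(5) is diegetic: source music from a laptop, which exists in the story world.
So 4 of the 5 are diegetic: (1), (3), (4), (5).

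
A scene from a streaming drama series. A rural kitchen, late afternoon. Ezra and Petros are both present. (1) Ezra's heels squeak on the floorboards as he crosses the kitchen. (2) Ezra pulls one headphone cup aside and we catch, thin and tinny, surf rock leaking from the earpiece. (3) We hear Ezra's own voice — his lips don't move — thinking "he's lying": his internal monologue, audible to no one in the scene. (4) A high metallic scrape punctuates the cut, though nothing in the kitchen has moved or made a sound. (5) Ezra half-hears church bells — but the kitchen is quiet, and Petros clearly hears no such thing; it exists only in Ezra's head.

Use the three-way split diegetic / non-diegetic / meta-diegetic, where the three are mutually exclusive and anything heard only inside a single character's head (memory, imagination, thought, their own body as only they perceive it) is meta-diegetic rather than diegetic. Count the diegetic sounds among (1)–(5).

2

(1) a character's body making contact with the set — an in-world sound → diegetic.
(2) it's leaking from a physical pair of headphones in the scene → diegetic.
Sound (3): Ezra's thought-voice: a private mental sound no other character can hear, so meta-diegetic.
Sound (4): an editorial stinger — it belongs to the cut, not the story world, so non-diegetic.
(5) is meta-diegetic: Ezra alone 'hears' it — an imagined sound, not present in the space.
Diegetic: (1), (2) — that's 2.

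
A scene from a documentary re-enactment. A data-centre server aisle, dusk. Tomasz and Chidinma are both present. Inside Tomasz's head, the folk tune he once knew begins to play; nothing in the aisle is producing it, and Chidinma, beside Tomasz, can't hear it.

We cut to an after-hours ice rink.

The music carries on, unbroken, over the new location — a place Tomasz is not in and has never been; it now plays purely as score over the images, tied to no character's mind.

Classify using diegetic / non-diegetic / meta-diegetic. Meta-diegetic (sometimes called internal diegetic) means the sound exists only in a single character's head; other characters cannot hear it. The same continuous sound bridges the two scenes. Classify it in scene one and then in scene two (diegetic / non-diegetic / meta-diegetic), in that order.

meta-diegetic, non-diegetic

Scene one: the music exists only inside Tomasz's mind; Chidinma can't hear it → meta-diegetic.
Scene two: it's detached from Tomasz entirely and plays over unrelated images with no in-world source — conventional underscore → non-diegetic.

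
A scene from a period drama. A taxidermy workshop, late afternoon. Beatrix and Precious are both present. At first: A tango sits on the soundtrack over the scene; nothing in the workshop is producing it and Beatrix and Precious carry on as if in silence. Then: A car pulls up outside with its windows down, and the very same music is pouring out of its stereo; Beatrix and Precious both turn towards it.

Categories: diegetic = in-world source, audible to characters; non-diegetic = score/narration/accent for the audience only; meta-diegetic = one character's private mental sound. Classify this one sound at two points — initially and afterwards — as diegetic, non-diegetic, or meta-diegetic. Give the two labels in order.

Initially: no in-world source exists and no character can hear it — underscore → non-diegetic.
Afterwards: the car stereo is now a real source in the story world and the characters hear it → diegetic.

non-diegetic, diegetic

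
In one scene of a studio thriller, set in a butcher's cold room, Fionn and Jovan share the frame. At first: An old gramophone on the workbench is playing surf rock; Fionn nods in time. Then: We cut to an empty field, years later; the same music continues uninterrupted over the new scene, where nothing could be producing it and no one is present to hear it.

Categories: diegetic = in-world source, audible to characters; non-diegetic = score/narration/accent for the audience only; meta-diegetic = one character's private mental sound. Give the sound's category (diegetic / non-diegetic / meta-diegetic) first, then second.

diegetic, non-diegetic

First: an old gramophone is a real in-scene source and Fionn reacts to it → diegetic.
Second: there is no longer any in-world source and no one can hear it — it has become underscore → non-diegetic.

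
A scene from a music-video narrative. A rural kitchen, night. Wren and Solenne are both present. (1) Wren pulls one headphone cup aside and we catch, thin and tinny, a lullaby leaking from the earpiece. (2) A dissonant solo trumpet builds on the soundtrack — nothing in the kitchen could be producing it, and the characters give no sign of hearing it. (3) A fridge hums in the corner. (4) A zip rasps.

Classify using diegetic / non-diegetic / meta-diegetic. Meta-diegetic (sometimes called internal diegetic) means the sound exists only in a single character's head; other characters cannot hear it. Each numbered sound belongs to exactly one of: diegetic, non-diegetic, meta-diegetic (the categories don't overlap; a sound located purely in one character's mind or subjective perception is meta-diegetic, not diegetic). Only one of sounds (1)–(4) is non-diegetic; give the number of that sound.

Sound (1): the headphones are an on-screen source, so diegetic.
Sound (2): score with no on-screen or off-screen source; it exists for the audience alone, so non-diegetic.
(3) is diegetic: a fridge is part of the location's real environment.
(4) is diegetic: a zip is a real object/event in the scene's world.
Only (2) is non-diegetic.

2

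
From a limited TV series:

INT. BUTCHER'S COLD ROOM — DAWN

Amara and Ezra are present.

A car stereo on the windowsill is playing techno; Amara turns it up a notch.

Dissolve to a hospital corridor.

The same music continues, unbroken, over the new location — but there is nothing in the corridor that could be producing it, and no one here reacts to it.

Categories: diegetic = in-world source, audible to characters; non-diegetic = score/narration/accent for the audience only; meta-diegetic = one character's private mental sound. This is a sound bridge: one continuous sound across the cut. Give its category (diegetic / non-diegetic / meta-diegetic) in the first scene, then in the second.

Scene one: a car stereo is an on-screen source and Amara reacts to it → diegetic.
Scene two: there is no source in the corridor and no one hears it — it's now underscore → non-diegetic.

diegetic, non-diegetic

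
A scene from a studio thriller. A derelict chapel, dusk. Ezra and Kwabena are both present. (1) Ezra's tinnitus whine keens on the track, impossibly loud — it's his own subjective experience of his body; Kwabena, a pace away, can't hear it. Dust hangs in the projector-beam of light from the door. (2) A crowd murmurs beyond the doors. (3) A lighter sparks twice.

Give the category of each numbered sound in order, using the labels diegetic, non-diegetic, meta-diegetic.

(1) point-of-audition from inside Ezra's body; not a sound in the room → meta-diegetic.
(2) is diegetic: a crowd is part of the location's real environment.
(3) is diegetic: the sound comes from a lighter physically present in the location.

meta-diegetic, diegetic, diegetic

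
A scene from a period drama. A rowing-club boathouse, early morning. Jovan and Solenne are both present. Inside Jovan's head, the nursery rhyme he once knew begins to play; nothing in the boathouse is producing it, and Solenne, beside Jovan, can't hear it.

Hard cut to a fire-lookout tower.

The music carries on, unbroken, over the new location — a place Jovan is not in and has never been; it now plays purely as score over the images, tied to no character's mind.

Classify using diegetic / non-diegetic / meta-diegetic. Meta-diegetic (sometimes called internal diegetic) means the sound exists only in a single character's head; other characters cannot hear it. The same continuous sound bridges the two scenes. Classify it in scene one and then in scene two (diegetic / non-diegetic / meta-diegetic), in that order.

meta-diegetic, non-diegetic

Scene one: the music exists only inside Jovan's mind; Solenne can't hear it → meta-diegetic.
Scene two: it's detached from Jovan entirely and plays over unrelated images with no in-world source — conventional underscore → non-diegetic.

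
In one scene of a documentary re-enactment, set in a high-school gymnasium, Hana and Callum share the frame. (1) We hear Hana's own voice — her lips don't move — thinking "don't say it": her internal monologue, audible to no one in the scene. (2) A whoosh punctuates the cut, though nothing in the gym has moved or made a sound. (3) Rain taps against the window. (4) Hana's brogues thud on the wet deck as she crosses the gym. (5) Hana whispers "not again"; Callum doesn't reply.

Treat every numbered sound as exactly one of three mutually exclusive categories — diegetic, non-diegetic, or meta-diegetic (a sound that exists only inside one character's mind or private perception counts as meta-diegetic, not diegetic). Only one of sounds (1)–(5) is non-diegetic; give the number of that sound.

(1) is meta-diegetic: it's Hana's unspoken thought, heard only by the audience via her subjectivity.
(2) nothing in the scene produces it; it's an accent added for the audience → non-diegetic.
(3) is diegetic: rain is part of the location's real environment.
Sound (4): Hana's footsteps are produced in the story world, so diegetic.
(5) on-screen dialogue — Hana speaks and Callum is there to hear → diegetic.
Only (2) is non-diegetic.

2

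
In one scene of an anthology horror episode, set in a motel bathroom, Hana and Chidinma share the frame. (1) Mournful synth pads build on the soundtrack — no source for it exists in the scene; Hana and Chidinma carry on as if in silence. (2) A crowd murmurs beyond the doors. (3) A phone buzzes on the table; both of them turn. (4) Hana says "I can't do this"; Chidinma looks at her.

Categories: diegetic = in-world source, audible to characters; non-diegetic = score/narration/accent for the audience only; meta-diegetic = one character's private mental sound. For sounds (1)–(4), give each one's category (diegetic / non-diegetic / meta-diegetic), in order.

non-diegetic, diegetic, diegetic, diegetic

Sound (1): score with no on-screen or off-screen source; it exists for the audience alone, so non-diegetic.
Sound (2): a crowd is part of the location's real environment, so diegetic.
(3) an in-world source (a phone); characters could hear it → diegetic.
Sound (4): on-screen dialogue — Hana speaks and Chidinma is there to hear, so diegetic.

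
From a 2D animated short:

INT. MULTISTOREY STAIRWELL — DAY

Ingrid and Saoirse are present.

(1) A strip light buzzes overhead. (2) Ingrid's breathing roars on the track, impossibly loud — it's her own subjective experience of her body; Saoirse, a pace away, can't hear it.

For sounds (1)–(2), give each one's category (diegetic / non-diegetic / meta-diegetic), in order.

(1) is diegetic: it's the actual ambient sound of the location.
Sound (2): it's Ingrid's internal bodily sensation rendered as sound; only Ingrid 'hears' it, so meta-diegetic.

diegetic, meta-diegetic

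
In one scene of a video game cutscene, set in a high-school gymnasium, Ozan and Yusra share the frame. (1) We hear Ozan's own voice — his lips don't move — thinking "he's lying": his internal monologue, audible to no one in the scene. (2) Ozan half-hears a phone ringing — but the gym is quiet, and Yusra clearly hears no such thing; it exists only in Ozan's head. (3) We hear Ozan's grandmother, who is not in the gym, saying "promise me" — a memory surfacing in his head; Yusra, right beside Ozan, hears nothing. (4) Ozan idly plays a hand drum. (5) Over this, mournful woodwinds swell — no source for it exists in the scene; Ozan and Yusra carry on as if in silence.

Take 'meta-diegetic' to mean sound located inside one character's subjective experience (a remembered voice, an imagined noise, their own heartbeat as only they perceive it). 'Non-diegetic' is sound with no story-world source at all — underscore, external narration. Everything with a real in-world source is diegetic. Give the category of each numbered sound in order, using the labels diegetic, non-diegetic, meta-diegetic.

meta-diegetic, meta-diegetic, meta-diegetic, diegetic, non-diegetic

(1) internal monologue — inside Ozan's mind, not spoken into the scene → meta-diegetic.
(2) subjective to Ozan: the gym is silent and Yusra hears nothing → meta-diegetic.
Sound (3): it's Ozan's recollection rendered as sound; the other character can't hear it, so meta-diegetic.
(4) is diegetic: a character is playing a hand drum on screen.
(5) is non-diegetic: it has no source in the story world and no character can hear it — it's underscore.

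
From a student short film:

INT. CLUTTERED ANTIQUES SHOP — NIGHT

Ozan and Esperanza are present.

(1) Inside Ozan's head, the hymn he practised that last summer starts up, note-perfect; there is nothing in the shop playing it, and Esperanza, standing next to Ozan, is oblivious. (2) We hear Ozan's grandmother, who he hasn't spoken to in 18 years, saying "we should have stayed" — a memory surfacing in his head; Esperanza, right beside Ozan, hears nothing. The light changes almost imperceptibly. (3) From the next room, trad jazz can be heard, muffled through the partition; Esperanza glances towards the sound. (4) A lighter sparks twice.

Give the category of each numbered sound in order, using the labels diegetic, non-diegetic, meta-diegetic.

meta-diegetic, meta-diegetic, diegetic, diegetic

(1) is meta-diegetic: remembered music, private to Ozan — Esperanza is oblivious because it isn't in the room.
Sound (2): the voice is a memory playing only inside Ozan's mind; Esperanza can't hear it, so meta-diegetic.
(3) off-screen diegetic: the source is out of frame but still in the story's space → diegetic.
Sound (4): the sound comes from a lighter physically present in the location, so diegetic.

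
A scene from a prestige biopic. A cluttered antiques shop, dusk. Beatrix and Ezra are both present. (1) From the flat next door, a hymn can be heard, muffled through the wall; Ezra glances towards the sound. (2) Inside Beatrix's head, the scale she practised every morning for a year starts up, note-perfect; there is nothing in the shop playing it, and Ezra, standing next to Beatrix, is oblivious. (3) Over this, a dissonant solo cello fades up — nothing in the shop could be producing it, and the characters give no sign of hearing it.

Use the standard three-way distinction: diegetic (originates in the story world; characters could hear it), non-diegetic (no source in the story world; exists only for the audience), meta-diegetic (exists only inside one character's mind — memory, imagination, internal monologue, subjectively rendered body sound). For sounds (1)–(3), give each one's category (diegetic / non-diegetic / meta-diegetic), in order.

Sound (1): the music has an off-screen but real-world source and a character hears it, so diegetic.
Sound (2): the music is a memory playing inside Beatrix's mind alone; no real-world source, Ezra can't hear it, so meta-diegetic.
Sound (3): nothing in the shop produces it and the characters don't hear it — pure soundtrack, so non-diegetic.

diegetic, meta-diegetic, non-diegetic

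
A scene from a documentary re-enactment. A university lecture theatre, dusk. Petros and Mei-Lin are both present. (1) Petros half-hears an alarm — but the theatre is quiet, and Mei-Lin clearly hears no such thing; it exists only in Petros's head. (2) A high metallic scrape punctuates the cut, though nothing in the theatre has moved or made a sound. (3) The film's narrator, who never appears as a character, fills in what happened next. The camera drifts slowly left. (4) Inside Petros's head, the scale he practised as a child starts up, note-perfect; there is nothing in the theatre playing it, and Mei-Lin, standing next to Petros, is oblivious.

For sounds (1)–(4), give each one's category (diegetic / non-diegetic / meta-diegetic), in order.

Sound (1): subjective to Petros: the theatre is silent and Mei-Lin hears nothing, so meta-diegetic.
(2) nothing in the scene produces it; it's an accent added for the audience → non-diegetic.
Sound (3): the narrator exists outside the story world, addressing only the audience, so non-diegetic.
(4) it lives in Petros's subjectivity, not in the theatre → meta-diegetic.

meta-diegetic, non-diegetic, non-diegetic, meta-diegetic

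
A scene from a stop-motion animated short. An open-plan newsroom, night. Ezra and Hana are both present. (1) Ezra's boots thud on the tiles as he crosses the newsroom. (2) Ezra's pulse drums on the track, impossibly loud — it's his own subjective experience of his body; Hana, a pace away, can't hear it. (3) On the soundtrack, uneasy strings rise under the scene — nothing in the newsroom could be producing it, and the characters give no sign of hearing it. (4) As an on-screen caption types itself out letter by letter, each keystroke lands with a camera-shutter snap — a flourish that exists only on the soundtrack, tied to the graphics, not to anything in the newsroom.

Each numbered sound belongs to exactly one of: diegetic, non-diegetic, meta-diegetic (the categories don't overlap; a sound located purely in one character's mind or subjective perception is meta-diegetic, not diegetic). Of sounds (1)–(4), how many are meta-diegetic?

(1) Ezra's footsteps are produced in the story world → diegetic.
(2) it's Ezra's internal bodily sensation rendered as sound; only Ezra 'hears' it → meta-diegetic.
(3) is non-diegetic: score with no on-screen or off-screen source; it exists for the audience alone.
(4) the caption isn't part of the story world, so neither is the sound tied to it → non-diegetic.
So 1 of the 4 is meta-diegetic: (2).

1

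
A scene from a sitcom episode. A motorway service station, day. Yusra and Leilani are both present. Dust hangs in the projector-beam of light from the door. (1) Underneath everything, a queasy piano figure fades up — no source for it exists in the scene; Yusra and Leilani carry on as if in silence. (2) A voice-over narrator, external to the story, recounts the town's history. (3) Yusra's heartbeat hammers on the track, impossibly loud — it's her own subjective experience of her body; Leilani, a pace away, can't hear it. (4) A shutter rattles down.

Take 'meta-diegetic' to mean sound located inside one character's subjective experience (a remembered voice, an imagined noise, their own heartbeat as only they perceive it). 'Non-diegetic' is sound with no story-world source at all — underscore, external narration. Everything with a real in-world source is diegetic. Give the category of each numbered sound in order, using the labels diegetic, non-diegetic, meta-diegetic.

non-diegetic, non-diegetic, meta-diegetic, diegetic

Sound (1): score with no on-screen or off-screen source; it exists for the audience alone, so non-diegetic.
Sound (2): commentary laid over the scene from outside the fiction, so non-diegetic.
(3) a subjective body sound — Yusra's private perception, inaudible to Leilani → meta-diegetic.
(4) is diegetic: an in-world source (a shutter); characters could hear it.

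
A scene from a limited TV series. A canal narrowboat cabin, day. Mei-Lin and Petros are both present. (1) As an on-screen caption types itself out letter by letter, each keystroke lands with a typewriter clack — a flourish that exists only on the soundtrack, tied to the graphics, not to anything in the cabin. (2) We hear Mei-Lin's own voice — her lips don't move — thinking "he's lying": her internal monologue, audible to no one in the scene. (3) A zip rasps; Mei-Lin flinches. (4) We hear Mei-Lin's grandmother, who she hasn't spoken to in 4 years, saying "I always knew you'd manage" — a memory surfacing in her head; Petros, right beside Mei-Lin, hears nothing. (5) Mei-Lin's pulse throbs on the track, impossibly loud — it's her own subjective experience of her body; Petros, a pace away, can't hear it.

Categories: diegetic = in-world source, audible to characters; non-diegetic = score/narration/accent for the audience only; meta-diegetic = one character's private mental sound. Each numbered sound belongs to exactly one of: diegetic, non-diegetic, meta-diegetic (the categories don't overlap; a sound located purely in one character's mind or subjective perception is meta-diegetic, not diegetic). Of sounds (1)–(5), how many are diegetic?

(1) is non-diegetic: it accompanies on-screen graphics, not anything inside the story world.
(2) Mei-Lin's thought-voice: a private mental sound no other character can hear → meta-diegetic.
(3) the sound comes from a zip physically present in the location → diegetic.
(4) the voice is a memory playing only inside Mei-Lin's mind; Petros can't hear it → meta-diegetic.
(5) is meta-diegetic: point-of-audition from inside Mei-Lin's body; not a sound in the room.
So 1 of the 5 is diegetic: (3).

1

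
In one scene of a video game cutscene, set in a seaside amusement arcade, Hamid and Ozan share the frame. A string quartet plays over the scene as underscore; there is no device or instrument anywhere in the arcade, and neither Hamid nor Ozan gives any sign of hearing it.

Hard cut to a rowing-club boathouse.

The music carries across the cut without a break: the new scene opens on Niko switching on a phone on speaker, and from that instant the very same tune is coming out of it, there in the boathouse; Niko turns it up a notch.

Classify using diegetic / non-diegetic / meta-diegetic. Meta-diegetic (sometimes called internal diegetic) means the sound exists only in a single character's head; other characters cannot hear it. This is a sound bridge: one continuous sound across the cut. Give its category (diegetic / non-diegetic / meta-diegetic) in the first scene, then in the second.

non-diegetic, diegetic

Scene one: there's no in-world source anywhere and no character hears it — underscore for the audience only → non-diegetic.
Scene two: once Niko turns on a phone on speaker, the music has a real source in the story world and Niko reacts to it → diegetic.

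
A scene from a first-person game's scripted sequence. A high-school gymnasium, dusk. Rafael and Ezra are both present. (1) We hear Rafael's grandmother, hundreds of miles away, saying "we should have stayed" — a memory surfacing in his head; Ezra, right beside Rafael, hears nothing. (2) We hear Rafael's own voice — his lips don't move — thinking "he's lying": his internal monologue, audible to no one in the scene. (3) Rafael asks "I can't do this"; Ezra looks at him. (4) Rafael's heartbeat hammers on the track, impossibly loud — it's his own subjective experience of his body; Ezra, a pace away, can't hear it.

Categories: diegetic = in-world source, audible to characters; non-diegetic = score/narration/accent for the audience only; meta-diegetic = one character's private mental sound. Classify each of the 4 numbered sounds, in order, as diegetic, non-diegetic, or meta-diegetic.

(1) the voice is a memory playing only inside Rafael's mind; Ezra can't hear it → meta-diegetic.
Sound (2): internal monologue — inside Rafael's mind, not spoken into the scene, so meta-diegetic.
(3) is diegetic: spoken by a character present in the story world.
(4) point-of-audition from inside Rafael's body; not a sound in the room → meta-diegetic.

meta-diegetic, meta-diegetic, diegetic, meta-diegetic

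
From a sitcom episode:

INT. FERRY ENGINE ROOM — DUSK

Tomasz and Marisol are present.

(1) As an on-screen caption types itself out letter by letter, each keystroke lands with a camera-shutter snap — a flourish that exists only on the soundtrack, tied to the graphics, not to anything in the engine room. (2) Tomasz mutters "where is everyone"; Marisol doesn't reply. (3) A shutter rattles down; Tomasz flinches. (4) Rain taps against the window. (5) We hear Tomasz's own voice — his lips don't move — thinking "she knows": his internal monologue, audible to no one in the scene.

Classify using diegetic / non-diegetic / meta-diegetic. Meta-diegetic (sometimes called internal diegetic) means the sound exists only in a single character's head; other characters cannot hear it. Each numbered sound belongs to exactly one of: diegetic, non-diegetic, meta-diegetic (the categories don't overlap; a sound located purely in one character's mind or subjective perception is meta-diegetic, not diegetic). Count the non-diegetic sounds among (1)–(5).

Sound (1): the caption isn't part of the story world, so neither is the sound tied to it, so non-diegetic.
(2) on-screen dialogue — Tomasz speaks and Marisol is there to hear → diegetic.
(3) is diegetic: an in-world source (a shutter); characters could hear it.
(4) it's the actual ambient sound of the location → diegetic.
(5) is meta-diegetic: it's Tomasz's unspoken thought, heard only by the audience via his subjectivity.
So 1 of the 5 is non-diegetic: (1).

1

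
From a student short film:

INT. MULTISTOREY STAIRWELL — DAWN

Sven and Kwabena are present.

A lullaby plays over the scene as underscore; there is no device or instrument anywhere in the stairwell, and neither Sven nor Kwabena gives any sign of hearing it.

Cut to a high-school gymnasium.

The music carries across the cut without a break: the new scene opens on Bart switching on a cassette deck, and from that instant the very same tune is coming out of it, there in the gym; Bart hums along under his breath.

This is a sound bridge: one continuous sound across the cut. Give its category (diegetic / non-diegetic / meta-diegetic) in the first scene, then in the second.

non-diegetic, diegetic

Scene one: there's no in-world source anywhere and no character hears it — underscore for the audience only → non-diegetic.
Scene two: once Bart turns on a cassette deck, the music has a real source in the story world and Bart reacts to it → diegetic.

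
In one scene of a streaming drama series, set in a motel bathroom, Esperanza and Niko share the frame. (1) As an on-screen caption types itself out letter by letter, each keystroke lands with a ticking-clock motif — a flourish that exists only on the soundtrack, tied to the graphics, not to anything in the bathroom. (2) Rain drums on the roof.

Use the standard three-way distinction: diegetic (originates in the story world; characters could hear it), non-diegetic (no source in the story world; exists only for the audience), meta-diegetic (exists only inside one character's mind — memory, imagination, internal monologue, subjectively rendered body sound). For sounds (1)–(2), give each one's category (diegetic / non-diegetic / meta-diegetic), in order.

(1) is non-diegetic: the caption isn't part of the story world, so neither is the sound tied to it.
(2) rain is part of the location's real environment → diegetic.

non-diegetic, diegetic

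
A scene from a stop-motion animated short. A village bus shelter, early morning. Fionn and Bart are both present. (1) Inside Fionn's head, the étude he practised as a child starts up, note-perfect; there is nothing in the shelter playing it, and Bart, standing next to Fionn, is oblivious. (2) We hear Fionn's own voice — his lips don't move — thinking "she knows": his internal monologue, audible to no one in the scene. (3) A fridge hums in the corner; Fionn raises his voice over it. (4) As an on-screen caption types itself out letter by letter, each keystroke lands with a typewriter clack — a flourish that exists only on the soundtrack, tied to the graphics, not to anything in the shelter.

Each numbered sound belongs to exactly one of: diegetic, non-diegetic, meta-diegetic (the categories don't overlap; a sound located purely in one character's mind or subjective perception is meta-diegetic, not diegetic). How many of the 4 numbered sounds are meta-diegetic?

Sound (1): the music is a memory playing inside Fionn's mind alone; no real-world source, Bart can't hear it, so meta-diegetic.
Sound (2): Fionn's thought-voice: a private mental sound no other character can hear, so meta-diegetic.
(3) ambient/room sound belonging to the story's physical space → diegetic.
(4) is non-diegetic: sound married to a title/caption — outside the diegesis by definition.
Meta-diegetic: (1), (2) — that's 2.

2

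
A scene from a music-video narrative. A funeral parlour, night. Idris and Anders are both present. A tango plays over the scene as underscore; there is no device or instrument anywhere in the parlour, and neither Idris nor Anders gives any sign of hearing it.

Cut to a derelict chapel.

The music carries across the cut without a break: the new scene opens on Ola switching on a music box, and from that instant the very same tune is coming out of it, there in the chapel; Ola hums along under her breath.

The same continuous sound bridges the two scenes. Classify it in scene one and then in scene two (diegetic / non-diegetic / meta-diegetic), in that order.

non-diegetic, diegetic

Scene one: there's no in-world source anywhere and no character hears it — underscore for the audience only → non-diegetic.
Scene two: once Ola turns on a music box, the music has a real source in the story world and Ola reacts to it → diegetic.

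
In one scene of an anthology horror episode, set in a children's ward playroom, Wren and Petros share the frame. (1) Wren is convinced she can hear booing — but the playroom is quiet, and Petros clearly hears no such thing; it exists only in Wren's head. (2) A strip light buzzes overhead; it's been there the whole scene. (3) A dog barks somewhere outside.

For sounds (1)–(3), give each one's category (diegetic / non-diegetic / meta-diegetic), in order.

meta-diegetic, diegetic, diegetic

(1) subjective to Wren: the playroom is silent and Petros hears nothing → meta-diegetic.
(2) is diegetic: it's the actual ambient sound of the location.
(3) is diegetic: an in-world source (a dog); characters could hear it.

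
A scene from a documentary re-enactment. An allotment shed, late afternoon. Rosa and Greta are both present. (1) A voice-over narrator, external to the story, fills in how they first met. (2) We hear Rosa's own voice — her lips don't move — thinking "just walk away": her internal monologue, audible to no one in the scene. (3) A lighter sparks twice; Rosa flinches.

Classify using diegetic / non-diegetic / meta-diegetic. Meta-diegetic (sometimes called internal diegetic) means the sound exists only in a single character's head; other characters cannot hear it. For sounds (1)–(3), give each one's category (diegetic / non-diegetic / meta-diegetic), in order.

non-diegetic, meta-diegetic, diegetic

(1) is non-diegetic: the narrator exists outside the story world, addressing only the audience.
(2) is meta-diegetic: it's Rosa's unspoken thought, heard only by the audience via her subjectivity.
(3) is diegetic: an in-world source (a lighter); characters could hear it.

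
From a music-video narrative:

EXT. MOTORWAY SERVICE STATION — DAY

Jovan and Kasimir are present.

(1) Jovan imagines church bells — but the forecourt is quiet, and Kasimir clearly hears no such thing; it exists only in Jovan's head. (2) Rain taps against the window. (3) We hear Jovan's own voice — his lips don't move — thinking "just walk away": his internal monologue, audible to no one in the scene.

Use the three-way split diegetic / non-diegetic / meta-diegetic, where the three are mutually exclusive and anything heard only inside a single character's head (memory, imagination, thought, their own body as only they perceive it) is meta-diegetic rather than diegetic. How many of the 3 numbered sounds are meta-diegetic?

(1) Jovan alone 'hears' it — an imagined sound, not present in the space → meta-diegetic.
Sound (2): rain is part of the location's real environment, so diegetic.
(3) is meta-diegetic: it's Jovan's unspoken thought, heard only by the audience via his subjectivity.
So 2 of the 3 are meta-diegetic: (1), (3).

2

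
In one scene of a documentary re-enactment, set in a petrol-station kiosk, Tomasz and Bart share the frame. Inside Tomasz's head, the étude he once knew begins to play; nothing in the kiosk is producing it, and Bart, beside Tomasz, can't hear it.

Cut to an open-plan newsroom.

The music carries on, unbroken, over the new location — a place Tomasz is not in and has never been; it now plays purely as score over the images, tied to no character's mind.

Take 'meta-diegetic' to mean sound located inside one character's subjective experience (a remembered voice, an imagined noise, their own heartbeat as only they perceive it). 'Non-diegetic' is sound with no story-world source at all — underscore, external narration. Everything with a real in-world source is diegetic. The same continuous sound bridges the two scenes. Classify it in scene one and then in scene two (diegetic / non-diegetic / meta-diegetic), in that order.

Scene one: the music exists only inside Tomasz's mind; Bart can't hear it → meta-diegetic.
Scene two: it's detached from Tomasz entirely and plays over unrelated images with no in-world source — conventional underscore → non-diegetic.

meta-diegetic, non-diegetic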